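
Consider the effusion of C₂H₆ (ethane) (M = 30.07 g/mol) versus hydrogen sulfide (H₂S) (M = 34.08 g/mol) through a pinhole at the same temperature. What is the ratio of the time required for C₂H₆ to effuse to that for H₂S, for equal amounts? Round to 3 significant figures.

By Graham's law, t_C₂H₆/t_H₂S = √(M_C₂H₆/M_H₂S) = √(30.07/34.08) = √0.8823 = 0.939.

0.939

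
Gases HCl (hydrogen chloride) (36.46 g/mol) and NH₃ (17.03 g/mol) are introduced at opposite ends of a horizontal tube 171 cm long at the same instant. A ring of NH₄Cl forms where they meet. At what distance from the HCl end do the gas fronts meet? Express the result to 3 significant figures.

69.4 cm

Distances travelled in equal time are proportional to diffusion rates, so d_HCl/d_NH₃ = √(M_NH₃/M_HCl) = √(17.03/36.46) = 0.6834.
With d_HCl + d_NH₃ = 171 cm, d_NH₃ = 171/(1 + 0.6834) = 101.6 cm.
d_HCl = 171 − 101.6 = 69.4 cm.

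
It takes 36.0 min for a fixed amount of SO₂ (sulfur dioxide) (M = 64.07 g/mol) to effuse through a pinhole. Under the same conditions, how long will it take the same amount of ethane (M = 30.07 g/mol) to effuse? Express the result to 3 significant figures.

24.7 min

Since effusion rate ∝ 1/√M, t_C₂H₆/t_SO₂ = √(M_C₂H₆/M_SO₂) = √(30.07/64.07) = √0.4693 = 0.6851.
So the time for C₂H₆ is 36.0 × 0.6851 = 24.7 min.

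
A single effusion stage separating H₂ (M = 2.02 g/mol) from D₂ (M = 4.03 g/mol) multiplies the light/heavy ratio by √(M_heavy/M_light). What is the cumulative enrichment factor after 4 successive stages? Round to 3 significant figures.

3.98

After 4 stages the ratio has grown by (√(4.03/2.02))^4 = (4.03/2.02)^(4/2).
= 1.99505^2 = 3.98.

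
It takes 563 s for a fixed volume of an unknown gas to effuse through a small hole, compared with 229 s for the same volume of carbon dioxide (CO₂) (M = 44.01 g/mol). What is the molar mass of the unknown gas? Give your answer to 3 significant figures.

266 g/mol

By Graham's law, t_X/t_CO₂ = √(M_X/M_CO₂).
563/229 = 2.459 = √(M_X/44.01)
M_X = 44.01 × 2.459² = 44.01 × 6.044 = 266 g/mol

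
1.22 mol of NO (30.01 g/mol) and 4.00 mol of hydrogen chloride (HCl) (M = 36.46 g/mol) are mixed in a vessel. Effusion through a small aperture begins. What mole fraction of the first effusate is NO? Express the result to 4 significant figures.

0.2516

The effusion rate of species i is ∝ p_i/√M_i ∝ n_i/√M_i.
So x_NO in the escaping gas = (n_NO/√M_NO) / Σ(n_i/√M_i)
= (1.22/√30.01) / (1.22/√30.01 + 4.00/√36.46) = 0.2227/(0.2227 + 0.6624) = 0.2516.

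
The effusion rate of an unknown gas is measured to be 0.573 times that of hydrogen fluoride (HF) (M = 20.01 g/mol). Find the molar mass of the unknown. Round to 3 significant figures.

60.9 g/mol

Since effusion rate ∝ 1/√M, rate_X/rate_HF = √(M_HF/M_X).
0.573 = √(20.01/M_X)
M_X = 20.01 / 0.573² = 20.01 / 0.3283 = 60.9 g/mol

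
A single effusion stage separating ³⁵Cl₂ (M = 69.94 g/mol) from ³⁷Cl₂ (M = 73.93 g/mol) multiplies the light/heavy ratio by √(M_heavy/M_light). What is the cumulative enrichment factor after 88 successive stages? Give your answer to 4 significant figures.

11.49

After 88 stages the ratio has grown by (√(73.93/69.94))^88 = (73.93/69.94)^(88/2).
= 1.05705^44 = 11.49.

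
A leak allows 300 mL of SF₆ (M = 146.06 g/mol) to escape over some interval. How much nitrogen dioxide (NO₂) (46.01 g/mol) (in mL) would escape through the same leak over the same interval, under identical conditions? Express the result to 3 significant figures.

Since effusion rate ∝ 1/√M, rate_NO₂/rate_SF₆ = √(M_SF₆/M_NO₂) = √(146.06/46.01) = √3.175 = 1.782.
So the volume for NO₂ is 300 × 1.782 = 535 mL.

535 mL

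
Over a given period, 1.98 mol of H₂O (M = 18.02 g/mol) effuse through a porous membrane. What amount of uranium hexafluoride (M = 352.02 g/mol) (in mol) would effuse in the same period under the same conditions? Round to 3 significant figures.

By Graham's law, rate_UF₆/rate_H₂O = √(M_H₂O/M_UF₆) = √(18.02/352.02) = √0.05119 = 0.2263.
So the amount for UF₆ is 1.98 × 0.2263 = 0.448 mol.

0.448 mol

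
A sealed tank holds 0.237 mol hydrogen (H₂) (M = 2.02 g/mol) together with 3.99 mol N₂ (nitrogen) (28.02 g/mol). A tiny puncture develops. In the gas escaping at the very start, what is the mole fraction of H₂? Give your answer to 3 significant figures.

The effusion rate of species i is ∝ p_i/√M_i ∝ n_i/√M_i.
x_H₂(eff) = (n_H₂/√M_H₂) / (n_H₂/√M_H₂ + n_N₂/√M_N₂)
= (0.237/√2.02) / (0.237/√2.02 + 3.99/√28.02) = 0.1668/(0.1668 + 0.7538) = 0.181.

0.181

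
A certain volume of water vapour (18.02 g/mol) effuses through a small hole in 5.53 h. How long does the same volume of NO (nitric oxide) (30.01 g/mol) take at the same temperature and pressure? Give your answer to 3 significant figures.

From Graham's law, t_NO/t_H₂O = √(M_NO/M_H₂O) = √(30.01/18.02) = √1.665 = 1.290.
So the time for NO is 5.53 × 1.290 = 7.14 h.

7.14 h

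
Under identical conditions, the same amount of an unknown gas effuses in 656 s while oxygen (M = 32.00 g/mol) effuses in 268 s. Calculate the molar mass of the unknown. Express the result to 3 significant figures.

Using Graham's law: t_X/t_O₂ = √(M_X/M_O₂).
656/268 = 2.448 = √(M_X/32.00)
M_X = 32.00 × 2.448² = 32.00 × 5.992 = 192 g/mol

192 g/mol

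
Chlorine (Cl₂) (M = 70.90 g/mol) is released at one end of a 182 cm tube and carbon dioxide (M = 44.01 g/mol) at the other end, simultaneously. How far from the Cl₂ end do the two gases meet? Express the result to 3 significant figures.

80.2 cm

Graham's law gives d_Cl₂/d_CO₂ = rate_Cl₂/rate_CO₂ = √(M_CO₂/M_Cl₂) = √(44.01/70.90) = 0.7879.
With d_Cl₂ + d_CO₂ = 182 cm, d_CO₂ = 182/(1 + 0.7879) = 101.8 cm.
d_Cl₂ = 182 − 101.8 = 80.2 cm.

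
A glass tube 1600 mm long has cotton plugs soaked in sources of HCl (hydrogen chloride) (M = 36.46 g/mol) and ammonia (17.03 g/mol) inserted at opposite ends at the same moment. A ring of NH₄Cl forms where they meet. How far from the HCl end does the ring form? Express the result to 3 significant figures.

650 mm

Graham's law gives d_HCl/d_NH₃ = rate_HCl/rate_NH₃ = √(M_NH₃/M_HCl) = √(17.03/36.46) = 0.6834.
With d_HCl + d_NH₃ = 1600 mm, d_NH₃ = 1600/(1 + 0.6834) = 950.4 mm.
d_HCl = 1600 − 950.4 = 650 mm.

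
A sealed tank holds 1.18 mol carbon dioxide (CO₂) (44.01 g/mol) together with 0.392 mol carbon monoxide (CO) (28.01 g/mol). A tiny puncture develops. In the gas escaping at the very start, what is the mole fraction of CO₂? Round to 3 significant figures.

Each component's effusion rate ∝ (its partial pressure)·(1/√M) ∝ n_i/√M_i.
Mole fraction of CO₂ in the effusate = (n_CO₂/√M_CO₂) / (n_CO₂/√M_CO₂ + n_CO/√M_CO)
= (1.18/√44.01) / (1.18/√44.01 + 0.392/√28.01) = 0.1779/(0.1779 + 0.07407) = 0.706.

0.706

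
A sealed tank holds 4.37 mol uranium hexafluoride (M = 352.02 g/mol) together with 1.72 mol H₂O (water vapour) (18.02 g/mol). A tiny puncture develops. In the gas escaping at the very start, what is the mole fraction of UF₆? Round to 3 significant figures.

Effusion rate of each component ∝ n_i/√M_i (partial pressure × 1/√M).
So x_UF₆ in the escaping gas = (n_UF₆/√M_UF₆) / Σ(n_i/√M_i)
= (4.37/√352.02) / (4.37/√352.02 + 1.72/√18.02) = 0.2329/(0.2329 + 0.4052) = 0.365.

0.365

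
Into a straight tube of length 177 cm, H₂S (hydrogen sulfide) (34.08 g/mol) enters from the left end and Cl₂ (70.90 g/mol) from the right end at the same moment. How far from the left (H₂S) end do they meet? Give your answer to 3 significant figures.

105 cm

In equal time, each gas travels a distance ∝ its rate ∝ 1/√M, so d_H₂S/d_Cl₂ = √(M_Cl₂/M_H₂S) = √(70.90/34.08) = 1.442.
With d_H₂S + d_Cl₂ = 177 cm, d_Cl₂ = 177/(1 + 1.442) = 72.47 cm.
d_H₂S = 177 − 72.47 = 105 cm.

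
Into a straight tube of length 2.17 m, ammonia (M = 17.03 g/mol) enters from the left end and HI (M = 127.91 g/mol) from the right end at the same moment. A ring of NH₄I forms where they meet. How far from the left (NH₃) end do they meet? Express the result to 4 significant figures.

1.590 m

Distances travelled in equal time are proportional to diffusion rates, so d_NH₃/d_HI = √(M_HI/M_NH₃) = √(127.91/17.03) = 2.741.
With d_NH₃ + d_HI = 2.17 m, d_HI = 2.17/(1 + 2.741) = 0.5801 m.
d_NH₃ = 2.17 − 0.5801 = 1.590 m.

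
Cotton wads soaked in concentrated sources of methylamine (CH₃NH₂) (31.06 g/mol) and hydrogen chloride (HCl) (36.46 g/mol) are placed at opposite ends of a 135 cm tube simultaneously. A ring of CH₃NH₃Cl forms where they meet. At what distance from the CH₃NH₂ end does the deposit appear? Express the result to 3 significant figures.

The fronts meet when d_CH₃NH₂ + d_HCl = L with d_CH₃NH₂/d_HCl = √(M_HCl/M_CH₃NH₂) (Graham's law). Here √(M_HCl/M_CH₃NH₂) = √(36.46/31.06) = 1.083.
With d_CH₃NH₂ + d_HCl = 135 cm, d_HCl = 135/(1 + 1.083) = 64.80 cm.
d_CH₃NH₂ = 135 − 64.80 = 70.2 cm.

70.2 cm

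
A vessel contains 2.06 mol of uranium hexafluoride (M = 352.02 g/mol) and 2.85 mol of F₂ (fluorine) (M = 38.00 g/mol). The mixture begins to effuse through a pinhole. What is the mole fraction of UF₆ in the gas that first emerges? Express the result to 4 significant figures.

0.1919

The effusion rate of species i is ∝ p_i/√M_i ∝ n_i/√M_i.
So x_UF₆ in the escaping gas = (n_UF₆/√M_UF₆) / Σ(n_i/√M_i)
= (2.06/√352.02) / (2.06/√352.02 + 2.85/√38.00) = 0.1098/(0.1098 + 0.4623) = 0.1919.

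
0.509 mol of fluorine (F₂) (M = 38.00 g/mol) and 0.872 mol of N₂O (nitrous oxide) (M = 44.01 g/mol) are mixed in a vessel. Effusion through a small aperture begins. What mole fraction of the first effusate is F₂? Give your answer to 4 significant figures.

0.3858

Each component's effusion rate ∝ (its partial pressure)·(1/√M) ∝ n_i/√M_i.
x_F₂(eff) = (n_F₂/√M_F₂) / (n_F₂/√M_F₂ + n_N₂O/√M_N₂O)
= (0.509/√38.00) / (0.509/√38.00 + 0.872/√44.01) = 0.08257/(0.08257 + 0.1314) = 0.3858.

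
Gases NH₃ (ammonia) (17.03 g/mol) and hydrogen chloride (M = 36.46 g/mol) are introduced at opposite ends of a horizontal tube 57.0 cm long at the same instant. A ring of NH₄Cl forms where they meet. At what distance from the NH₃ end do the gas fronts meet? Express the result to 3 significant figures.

In equal time, each gas travels a distance ∝ its rate ∝ 1/√M, so d_NH₃/d_HCl = √(M_HCl/M_NH₃) = √(36.46/17.03) = 1.463.
With d_NH₃ + d_HCl = 57.0 cm, d_HCl = 57.0/(1 + 1.463) = 23.14 cm.
d_NH₃ = 57.0 − 23.14 = 33.9 cm.

33.9 cm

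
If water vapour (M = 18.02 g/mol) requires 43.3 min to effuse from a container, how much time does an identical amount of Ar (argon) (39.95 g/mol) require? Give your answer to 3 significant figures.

Using Graham's law: t_Ar/t_H₂O = √(M_Ar/M_H₂O) = √(39.95/18.02) = √2.217 = 1.489.
So the time for Ar is 43.3 × 1.489 = 64.5 min.

64.5 min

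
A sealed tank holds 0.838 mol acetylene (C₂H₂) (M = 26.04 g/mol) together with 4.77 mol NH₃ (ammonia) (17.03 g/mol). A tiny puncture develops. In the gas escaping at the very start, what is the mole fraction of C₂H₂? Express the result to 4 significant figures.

Effusion rate of each component ∝ n_i/√M_i (partial pressure × 1/√M).
Mole fraction of C₂H₂ in the effusate = (n_C₂H₂/√M_C₂H₂) / (n_C₂H₂/√M_C₂H₂ + n_NH₃/√M_NH₃)
= (0.838/√26.04) / (0.838/√26.04 + 4.77/√17.03) = 0.1642/(0.1642 + 1.156) = 0.1244.

0.1244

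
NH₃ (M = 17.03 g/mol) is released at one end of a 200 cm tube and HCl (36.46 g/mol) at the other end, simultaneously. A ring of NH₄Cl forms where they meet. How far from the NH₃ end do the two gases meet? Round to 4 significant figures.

118.8 cm

Graham's law gives d_NH₃/d_HCl = rate_NH₃/rate_HCl = √(M_HCl/M_NH₃) = √(36.46/17.03) = 1.463.
With d_NH₃ + d_HCl = 200 cm, d_HCl = 200/(1 + 1.463) = 81.20 cm.
d_NH₃ = 200 − 81.20 = 118.8 cm.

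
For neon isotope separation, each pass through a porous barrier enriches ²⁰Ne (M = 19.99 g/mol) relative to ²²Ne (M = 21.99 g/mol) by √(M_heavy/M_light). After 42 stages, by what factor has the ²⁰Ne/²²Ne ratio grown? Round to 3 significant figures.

7.41

After 42 stages the ratio has grown by (√(21.99/19.99))^42 = (21.99/19.99)^(42/2).
= 1.10005^21 = 7.41.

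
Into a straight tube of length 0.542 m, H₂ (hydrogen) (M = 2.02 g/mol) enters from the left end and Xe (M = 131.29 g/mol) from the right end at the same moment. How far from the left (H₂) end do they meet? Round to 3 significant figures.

0.482 m

Graham's law gives d_H₂/d_Xe = rate_H₂/rate_Xe = √(M_Xe/M_H₂) = √(131.29/2.02) = 8.062.
With d_H₂ + d_Xe = 0.542 m, d_Xe = 0.542/(1 + 8.062) = 0.05981 m.
d_H₂ = 0.542 − 0.05981 = 0.482 m.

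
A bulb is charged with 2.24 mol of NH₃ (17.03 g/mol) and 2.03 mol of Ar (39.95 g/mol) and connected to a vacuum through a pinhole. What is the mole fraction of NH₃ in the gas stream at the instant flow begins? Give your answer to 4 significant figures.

0.6283

Each component's effusion rate ∝ (its partial pressure)·(1/√M) ∝ n_i/√M_i.
Mole fraction of NH₃ in the effusate = (n_NH₃/√M_NH₃) / (n_NH₃/√M_NH₃ + n_Ar/√M_Ar)
= (2.24/√17.03) / (2.24/√17.03 + 2.03/√39.95) = 0.5428/(0.5428 + 0.3212) = 0.6283.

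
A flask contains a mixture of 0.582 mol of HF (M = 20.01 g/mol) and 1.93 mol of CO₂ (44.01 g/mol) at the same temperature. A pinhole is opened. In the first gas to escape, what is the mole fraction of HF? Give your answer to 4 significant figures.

0.3090

Each component's effusion rate ∝ (its partial pressure)·(1/√M) ∝ n_i/√M_i.
x_HF(eff) = (n_HF/√M_HF) / (n_HF/√M_HF + n_CO₂/√M_CO₂)
= (0.582/√20.01) / (0.582/√20.01 + 1.93/√44.01) = 0.1301/(0.1301 + 0.2909) = 0.3090.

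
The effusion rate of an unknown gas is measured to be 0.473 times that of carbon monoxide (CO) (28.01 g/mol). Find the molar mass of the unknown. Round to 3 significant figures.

Graham's law gives rate_X/rate_CO = √(M_CO/M_X).
0.473 = √(28.01/M_X)
M_X = 28.01 / 0.473² = 28.01 / 0.2237 = 125 g/mol

125 g/mol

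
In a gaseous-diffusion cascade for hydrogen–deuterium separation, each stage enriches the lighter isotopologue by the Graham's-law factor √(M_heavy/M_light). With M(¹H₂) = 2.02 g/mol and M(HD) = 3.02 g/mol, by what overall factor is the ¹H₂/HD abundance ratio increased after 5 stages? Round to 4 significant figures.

2.733

The single-stage factor is √(M_heavy/M_light), so 5 stages give [√(3.02/2.02)]^5 = (3.02/2.02)^(5/2).
= 1.49505^(5/2) = 2.733.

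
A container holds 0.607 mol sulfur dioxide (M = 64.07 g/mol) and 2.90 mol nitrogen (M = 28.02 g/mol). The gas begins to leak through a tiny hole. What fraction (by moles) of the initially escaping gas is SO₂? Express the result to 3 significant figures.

Each component's effusion rate ∝ (its partial pressure)·(1/√M) ∝ n_i/√M_i.
x_SO₂(eff) = (n_SO₂/√M_SO₂) / (n_SO₂/√M_SO₂ + n_N₂/√M_N₂)
= (0.607/√64.07) / (0.607/√64.07 + 2.90/√28.02) = 0.07583/(0.07583 + 0.5479) = 0.122.

0.122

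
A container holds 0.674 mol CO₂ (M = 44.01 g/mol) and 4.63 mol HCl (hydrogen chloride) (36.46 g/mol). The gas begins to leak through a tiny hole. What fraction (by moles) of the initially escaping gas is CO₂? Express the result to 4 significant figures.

Effusion rate of each component ∝ n_i/√M_i (partial pressure × 1/√M).
So x_CO₂ in the escaping gas = (n_CO₂/√M_CO₂) / Σ(n_i/√M_i)
= (0.674/√44.01) / (0.674/√44.01 + 4.63/√36.46) = 0.1016/(0.1016 + 0.7668) = 0.1170.

0.1170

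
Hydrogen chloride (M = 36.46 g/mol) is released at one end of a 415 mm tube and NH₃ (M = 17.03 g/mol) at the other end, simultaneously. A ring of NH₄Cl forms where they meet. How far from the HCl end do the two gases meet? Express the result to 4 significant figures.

168.5 mm

Graham's law gives d_HCl/d_NH₃ = rate_HCl/rate_NH₃ = √(M_NH₃/M_HCl) = √(17.03/36.46) = 0.6834.
With d_HCl + d_NH₃ = 415 mm, d_NH₃ = 415/(1 + 0.6834) = 246.5 mm.
d_HCl = 415 − 246.5 = 168.5 mm.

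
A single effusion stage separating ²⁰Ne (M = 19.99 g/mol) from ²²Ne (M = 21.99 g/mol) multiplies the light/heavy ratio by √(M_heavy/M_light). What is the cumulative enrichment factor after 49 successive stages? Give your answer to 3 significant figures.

10.3

The single-stage factor is √(M_heavy/M_light), so 49 stages give [√(21.99/19.99)]^49 = (21.99/19.99)^(49/2).
= 1.10005^(49/2) = 10.3.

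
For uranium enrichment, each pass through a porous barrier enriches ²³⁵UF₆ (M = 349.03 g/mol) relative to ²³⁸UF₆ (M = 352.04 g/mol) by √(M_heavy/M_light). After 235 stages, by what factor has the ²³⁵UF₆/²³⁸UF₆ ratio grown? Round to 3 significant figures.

Each stage multiplies the ratio by α = √(352.04/349.03), so after 235 stages the overall factor is α^235 = (352.04/349.03)^(235/2).
= 1.00862^(235/2) = 2.74.

2.74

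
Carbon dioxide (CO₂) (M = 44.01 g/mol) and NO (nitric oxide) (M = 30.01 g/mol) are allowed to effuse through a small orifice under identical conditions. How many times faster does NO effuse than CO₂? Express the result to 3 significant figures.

Using Graham's law: rate_NO/rate_CO₂ = √(M_CO₂/M_NO) = √(44.01/30.01) = √1.467 = 1.21.

1.21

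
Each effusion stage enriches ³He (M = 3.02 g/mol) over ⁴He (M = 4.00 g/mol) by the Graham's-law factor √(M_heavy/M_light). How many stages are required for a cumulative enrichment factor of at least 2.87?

8

Per stage α = (4.00/3.02)^(1/2) = 1.32450^0.5, giving ln α = 0.1405.
Need α^N ≥ 2.87 ⇒ N ≥ ln(2.87) / ln α = 1.054 / 0.1405 = 7.50.
Rounding up, N = 8 stages.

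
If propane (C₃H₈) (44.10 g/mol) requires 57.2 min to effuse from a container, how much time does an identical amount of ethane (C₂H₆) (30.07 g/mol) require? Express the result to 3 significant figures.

Using Graham's law: t_C₂H₆/t_C₃H₈ = √(M_C₂H₆/M_C₃H₈) = √(30.07/44.10) = √0.6819 = 0.8257.
So the time for C₂H₆ is 57.2 × 0.8257 = 47.2 min.

47.2 min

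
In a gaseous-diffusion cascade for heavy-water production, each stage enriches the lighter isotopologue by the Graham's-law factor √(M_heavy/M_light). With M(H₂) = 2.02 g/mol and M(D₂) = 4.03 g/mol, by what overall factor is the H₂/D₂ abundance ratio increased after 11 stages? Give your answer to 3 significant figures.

The single-stage factor is √(M_heavy/M_light), so 11 stages give [√(4.03/2.02)]^11 = (4.03/2.02)^(11/2).
= 1.99505^(11/2) = 44.6.

44.6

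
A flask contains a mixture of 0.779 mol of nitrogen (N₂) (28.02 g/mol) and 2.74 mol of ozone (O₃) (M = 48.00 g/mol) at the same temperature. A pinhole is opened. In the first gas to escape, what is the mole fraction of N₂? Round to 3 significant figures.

0.271

Each component's effusion rate ∝ (its partial pressure)·(1/√M) ∝ n_i/√M_i.
Mole fraction of N₂ in the effusate = (n_N₂/√M_N₂) / (n_N₂/√M_N₂ + n_O₃/√M_O₃)
= (0.779/√28.02) / (0.779/√28.02 + 2.74/√48.00) = 0.1472/(0.1472 + 0.3955) = 0.271.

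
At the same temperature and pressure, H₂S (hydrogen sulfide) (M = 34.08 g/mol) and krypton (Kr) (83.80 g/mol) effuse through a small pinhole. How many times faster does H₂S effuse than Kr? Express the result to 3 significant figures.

By Graham's law, rate_H₂S/rate_Kr = √(M_Kr/M_H₂S) = √(83.80/34.08) = √2.459 = 1.57.

1.57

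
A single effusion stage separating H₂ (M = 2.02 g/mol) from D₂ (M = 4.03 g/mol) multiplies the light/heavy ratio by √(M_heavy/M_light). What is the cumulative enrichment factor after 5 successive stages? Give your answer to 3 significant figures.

5.62

The single-stage factor is √(M_heavy/M_light), so 5 stages give [√(4.03/2.02)]^5 = (4.03/2.02)^(5/2).
= 1.99505^(5/2) = 5.62.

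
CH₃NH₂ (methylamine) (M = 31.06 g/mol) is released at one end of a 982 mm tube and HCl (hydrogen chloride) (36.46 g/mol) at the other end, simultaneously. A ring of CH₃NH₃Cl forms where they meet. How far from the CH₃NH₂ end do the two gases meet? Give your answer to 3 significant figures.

511 mm

The fronts meet when d_CH₃NH₂ + d_HCl = L with d_CH₃NH₂/d_HCl = √(M_HCl/M_CH₃NH₂) (Graham's law). Here √(M_HCl/M_CH₃NH₂) = √(36.46/31.06) = 1.083.
With d_CH₃NH₂ + d_HCl = 982 mm, d_HCl = 982/(1 + 1.083) = 471.3 mm.
d_CH₃NH₂ = 982 − 471.3 = 511 mm.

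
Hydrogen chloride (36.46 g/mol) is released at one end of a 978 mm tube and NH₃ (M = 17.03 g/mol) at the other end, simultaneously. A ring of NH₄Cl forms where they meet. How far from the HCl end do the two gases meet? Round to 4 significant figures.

397.0 mm

In equal time, each gas travels a distance ∝ its rate ∝ 1/√M, so d_HCl/d_NH₃ = √(M_NH₃/M_HCl) = √(17.03/36.46) = 0.6834.
With d_HCl + d_NH₃ = 978 mm, d_NH₃ = 978/(1 + 0.6834) = 581.0 mm.
d_HCl = 978 − 581.0 = 397.0 mm.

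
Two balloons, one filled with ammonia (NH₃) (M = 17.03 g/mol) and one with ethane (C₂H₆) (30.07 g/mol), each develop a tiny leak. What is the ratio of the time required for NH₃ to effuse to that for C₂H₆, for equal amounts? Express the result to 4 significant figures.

0.7526

By Graham's law, t_NH₃/t_C₂H₆ = √(M_NH₃/M_C₂H₆) = √(17.03/30.07) = √0.5663 = 0.7526.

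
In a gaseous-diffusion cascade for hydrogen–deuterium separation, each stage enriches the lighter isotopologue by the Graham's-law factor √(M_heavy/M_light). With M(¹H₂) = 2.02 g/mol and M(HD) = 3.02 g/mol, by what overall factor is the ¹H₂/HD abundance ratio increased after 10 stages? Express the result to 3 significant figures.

The single-stage factor is √(M_heavy/M_light), so 10 stages give [√(3.02/2.02)]^10 = (3.02/2.02)^(10/2).
= 1.49505^5 = 7.47.

7.47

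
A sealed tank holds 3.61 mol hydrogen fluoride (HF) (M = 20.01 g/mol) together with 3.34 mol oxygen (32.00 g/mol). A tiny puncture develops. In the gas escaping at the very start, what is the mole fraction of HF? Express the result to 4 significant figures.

0.5775

Rate_i ∝ x_i/√M_i (Graham's law weighted by mole fraction), so the effusate composition follows n_i/√M_i.
So x_HF in the escaping gas = (n_HF/√M_HF) / Σ(n_i/√M_i)
= (3.61/√20.01) / (3.61/√20.01 + 3.34/√32.00) = 0.8070/(0.8070 + 0.5904) = 0.5775.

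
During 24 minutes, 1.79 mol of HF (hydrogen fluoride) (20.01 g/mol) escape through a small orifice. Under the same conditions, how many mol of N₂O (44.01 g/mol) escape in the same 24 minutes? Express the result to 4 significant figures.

1.207 mol

By Graham's law, rate_N₂O/rate_HF = √(M_HF/M_N₂O) = √(20.01/44.01) = √0.4547 = 0.6743.
So the amount for N₂O is 1.79 × 0.6743 = 1.207 mol.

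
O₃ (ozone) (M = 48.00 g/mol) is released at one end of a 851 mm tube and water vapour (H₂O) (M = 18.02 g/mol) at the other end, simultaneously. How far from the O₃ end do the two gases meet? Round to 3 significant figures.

323 mm

Distances travelled in equal time are proportional to diffusion rates, so d_O₃/d_H₂O = √(M_H₂O/M_O₃) = √(18.02/48.00) = 0.6127.
With d_O₃ + d_H₂O = 851 mm, d_H₂O = 851/(1 + 0.6127) = 527.7 mm.
d_O₃ = 851 − 527.7 = 323 mm.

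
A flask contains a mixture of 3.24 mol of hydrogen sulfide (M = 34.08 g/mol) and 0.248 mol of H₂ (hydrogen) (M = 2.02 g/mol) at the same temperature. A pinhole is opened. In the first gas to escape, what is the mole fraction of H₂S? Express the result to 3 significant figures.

Each component's effusion rate ∝ (its partial pressure)·(1/√M) ∝ n_i/√M_i.
So x_H₂S in the escaping gas = (n_H₂S/√M_H₂S) / Σ(n_i/√M_i)
= (3.24/√34.08) / (3.24/√34.08 + 0.248/√2.02) = 0.5550/(0.5550 + 0.1745) = 0.761.

0.761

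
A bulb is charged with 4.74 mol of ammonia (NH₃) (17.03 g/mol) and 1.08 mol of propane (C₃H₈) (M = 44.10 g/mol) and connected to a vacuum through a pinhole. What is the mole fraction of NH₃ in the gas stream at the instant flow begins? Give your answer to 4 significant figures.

The effusion rate of species i is ∝ p_i/√M_i ∝ n_i/√M_i.
Mole fraction of NH₃ in the effusate = (n_NH₃/√M_NH₃) / (n_NH₃/√M_NH₃ + n_C₃H₈/√M_C₃H₈)
= (4.74/√17.03) / (4.74/√17.03 + 1.08/√44.10) = 1.149/(1.149 + 0.1626) = 0.8760.

0.8760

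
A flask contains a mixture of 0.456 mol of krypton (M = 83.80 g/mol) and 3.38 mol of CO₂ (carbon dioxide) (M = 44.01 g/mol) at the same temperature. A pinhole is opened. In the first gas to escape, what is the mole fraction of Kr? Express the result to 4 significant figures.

0.08906

The effusion rate of species i is ∝ p_i/√M_i ∝ n_i/√M_i.
Mole fraction of Kr in the effusate = (n_Kr/√M_Kr) / (n_Kr/√M_Kr + n_CO₂/√M_CO₂)
= (0.456/√83.80) / (0.456/√83.80 + 3.38/√44.01) = 0.04981/(0.04981 + 0.5095) = 0.08906.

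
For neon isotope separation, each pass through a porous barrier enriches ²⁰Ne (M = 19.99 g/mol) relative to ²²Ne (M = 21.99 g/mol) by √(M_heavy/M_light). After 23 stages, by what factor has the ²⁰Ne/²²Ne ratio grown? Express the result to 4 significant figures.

2.994

Each stage multiplies the ratio by α = √(21.99/19.99), so after 23 stages the overall factor is α^23 = (21.99/19.99)^(23/2).
= 1.10005^(23/2) = 2.994.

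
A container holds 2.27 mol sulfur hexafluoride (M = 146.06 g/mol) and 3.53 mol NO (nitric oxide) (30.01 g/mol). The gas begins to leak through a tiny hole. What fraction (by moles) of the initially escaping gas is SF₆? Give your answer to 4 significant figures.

Each component's effusion rate ∝ (its partial pressure)·(1/√M) ∝ n_i/√M_i.
So x_SF₆ in the escaping gas = (n_SF₆/√M_SF₆) / Σ(n_i/√M_i)
= (2.27/√146.06) / (2.27/√146.06 + 3.53/√30.01) = 0.1878/(0.1878 + 0.6444) = 0.2257.

0.2257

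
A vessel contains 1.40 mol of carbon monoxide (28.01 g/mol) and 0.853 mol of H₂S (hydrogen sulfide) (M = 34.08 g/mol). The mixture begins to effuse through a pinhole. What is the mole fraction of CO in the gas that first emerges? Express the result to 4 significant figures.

0.6442

The effusion rate of species i is ∝ p_i/√M_i ∝ n_i/√M_i.
Mole fraction of CO in the effusate = (n_CO/√M_CO) / (n_CO/√M_CO + n_H₂S/√M_H₂S)
= (1.40/√28.01) / (1.40/√28.01 + 0.853/√34.08) = 0.2645/(0.2645 + 0.1461) = 0.6442.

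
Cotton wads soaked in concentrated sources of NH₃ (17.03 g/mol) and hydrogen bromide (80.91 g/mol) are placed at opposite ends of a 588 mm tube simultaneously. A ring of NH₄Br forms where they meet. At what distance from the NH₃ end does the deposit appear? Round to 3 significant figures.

In equal time, each gas travels a distance ∝ its rate ∝ 1/√M, so d_NH₃/d_HBr = √(M_HBr/M_NH₃) = √(80.91/17.03) = 2.180.
With d_NH₃ + d_HBr = 588 mm, d_HBr = 588/(1 + 2.180) = 184.9 mm.
d_NH₃ = 588 − 184.9 = 403 mm.

403 mm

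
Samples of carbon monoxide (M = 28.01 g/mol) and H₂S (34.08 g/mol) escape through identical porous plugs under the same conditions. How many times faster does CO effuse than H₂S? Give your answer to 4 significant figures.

1.103

From Graham's law, rate_CO/rate_H₂S = √(M_H₂S/M_CO) = √(34.08/28.01) = √1.217 = 1.103.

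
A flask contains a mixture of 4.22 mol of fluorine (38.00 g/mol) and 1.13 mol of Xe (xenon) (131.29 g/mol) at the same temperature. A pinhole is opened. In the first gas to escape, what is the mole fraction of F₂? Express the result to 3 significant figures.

Effusion rate of each component ∝ n_i/√M_i (partial pressure × 1/√M).
Mole fraction of F₂ in the effusate = (n_F₂/√M_F₂) / (n_F₂/√M_F₂ + n_Xe/√M_Xe)
= (4.22/√38.00) / (4.22/√38.00 + 1.13/√131.29) = 0.6846/(0.6846 + 0.09862) = 0.874.

0.874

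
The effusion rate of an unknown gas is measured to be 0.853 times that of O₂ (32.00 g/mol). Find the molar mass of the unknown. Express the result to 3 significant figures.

Graham's law gives rate_X/rate_O₂ = √(M_O₂/M_X).
0.853 = √(32.00/M_X)
M_X = 32.00 / 0.853² = 32.00 / 0.7276 = 44.0 g/mol

44.0 g/mol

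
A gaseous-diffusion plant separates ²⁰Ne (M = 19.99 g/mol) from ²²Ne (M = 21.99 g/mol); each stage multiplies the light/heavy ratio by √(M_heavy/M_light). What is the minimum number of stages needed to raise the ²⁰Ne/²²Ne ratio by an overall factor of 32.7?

74

With α = √(21.99/19.99) per stage, ln α = ½ ln(1.10005) = 0.04768.
Need α^N ≥ 32.7 ⇒ N ≥ ln(32.7) / ln α = 3.487 / 0.04768 = 73.14.
So at least 74 stages are needed.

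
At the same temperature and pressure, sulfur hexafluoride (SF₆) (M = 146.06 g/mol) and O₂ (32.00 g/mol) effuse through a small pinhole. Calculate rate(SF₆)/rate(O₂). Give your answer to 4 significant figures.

0.4681

By Graham's law, rate_SF₆/rate_O₂ = √(M_O₂/M_SF₆) = √(32.00/146.06) = √0.2191 = 0.4681.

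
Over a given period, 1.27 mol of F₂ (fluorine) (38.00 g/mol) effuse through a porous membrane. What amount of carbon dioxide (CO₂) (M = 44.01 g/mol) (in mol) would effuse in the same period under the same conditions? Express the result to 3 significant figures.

Graham's law gives rate_CO₂/rate_F₂ = √(M_F₂/M_CO₂) = √(38.00/44.01) = √0.8634 = 0.9292.
So the amount for CO₂ is 1.27 × 0.9292 = 1.18 mol.

1.18 mol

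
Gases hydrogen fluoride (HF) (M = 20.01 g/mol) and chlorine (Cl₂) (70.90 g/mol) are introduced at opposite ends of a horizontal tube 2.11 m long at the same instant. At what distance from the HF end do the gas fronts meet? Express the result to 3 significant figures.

Distances travelled in equal time are proportional to diffusion rates, so d_HF/d_Cl₂ = √(M_Cl₂/M_HF) = √(70.90/20.01) = 1.882.
With d_HF + d_Cl₂ = 2.11 m, d_Cl₂ = 2.11/(1 + 1.882) = 0.7320 m.
d_HF = 2.11 − 0.7320 = 1.38 m.

1.38 m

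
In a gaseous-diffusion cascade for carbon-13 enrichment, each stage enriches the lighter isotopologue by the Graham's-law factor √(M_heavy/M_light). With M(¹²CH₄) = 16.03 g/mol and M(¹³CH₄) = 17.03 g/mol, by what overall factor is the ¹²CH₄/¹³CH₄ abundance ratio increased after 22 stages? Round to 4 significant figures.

After 22 stages the ratio has grown by (√(17.03/16.03))^22 = (17.03/16.03)^(22/2).
= 1.06238^11 = 1.946.

1.946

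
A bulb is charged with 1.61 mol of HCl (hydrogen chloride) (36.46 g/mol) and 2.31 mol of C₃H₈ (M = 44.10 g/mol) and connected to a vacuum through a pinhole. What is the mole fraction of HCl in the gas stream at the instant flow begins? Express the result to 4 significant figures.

The effusion rate of species i is ∝ p_i/√M_i ∝ n_i/√M_i.
x_HCl(eff) = (n_HCl/√M_HCl) / (n_HCl/√M_HCl + n_C₃H₈/√M_C₃H₈)
= (1.61/√36.46) / (1.61/√36.46 + 2.31/√44.10) = 0.2666/(0.2666 + 0.3479) = 0.4339.

0.4339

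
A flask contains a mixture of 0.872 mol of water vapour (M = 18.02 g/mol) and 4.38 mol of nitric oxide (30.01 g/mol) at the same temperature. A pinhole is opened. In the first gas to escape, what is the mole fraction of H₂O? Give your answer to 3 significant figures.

Effusion rate of each component ∝ n_i/√M_i (partial pressure × 1/√M).
Mole fraction of H₂O in the effusate = (n_H₂O/√M_H₂O) / (n_H₂O/√M_H₂O + n_NO/√M_NO)
= (0.872/√18.02) / (0.872/√18.02 + 4.38/√30.01) = 0.2054/(0.2054 + 0.7995) = 0.204.

0.204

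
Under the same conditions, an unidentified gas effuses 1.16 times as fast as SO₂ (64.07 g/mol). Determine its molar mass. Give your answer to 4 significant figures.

47.61 g/mol

Since effusion rate ∝ 1/√M, rate_X/rate_SO₂ = √(M_SO₂/M_X).
1.16 = √(64.07/M_X)
M_X = 64.07 / 1.16² = 64.07 / 1.346 = 47.61 g/mol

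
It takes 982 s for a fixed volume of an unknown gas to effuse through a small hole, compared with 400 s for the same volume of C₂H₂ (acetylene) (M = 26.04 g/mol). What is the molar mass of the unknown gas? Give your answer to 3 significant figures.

157 g/mol

Graham's law gives t_X/t_C₂H₂ = √(M_X/M_C₂H₂).
982/400 = 2.455 = √(M_X/26.04)
M_X = 26.04 × 2.455² = 26.04 × 6.027 = 157 g/mol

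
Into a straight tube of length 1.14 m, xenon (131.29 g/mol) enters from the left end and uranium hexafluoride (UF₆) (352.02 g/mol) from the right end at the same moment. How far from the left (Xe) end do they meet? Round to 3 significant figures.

The fronts meet when d_Xe + d_UF₆ = L with d_Xe/d_UF₆ = √(M_UF₆/M_Xe) (Graham's law). Here √(M_UF₆/M_Xe) = √(352.02/131.29) = 1.637.
With d_Xe + d_UF₆ = 1.14 m, d_UF₆ = 1.14/(1 + 1.637) = 0.4322 m.
d_Xe = 1.14 − 0.4322 = 0.708 m.

0.708 m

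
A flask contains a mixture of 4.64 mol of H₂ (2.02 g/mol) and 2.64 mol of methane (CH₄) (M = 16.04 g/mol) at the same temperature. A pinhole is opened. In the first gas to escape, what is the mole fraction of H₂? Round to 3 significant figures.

0.832

The effusion rate of species i is ∝ p_i/√M_i ∝ n_i/√M_i.
Mole fraction of H₂ in the effusate = (n_H₂/√M_H₂) / (n_H₂/√M_H₂ + n_CH₄/√M_CH₄)
= (4.64/√2.02) / (4.64/√2.02 + 2.64/√16.04) = 3.265/(3.265 + 0.6592) = 0.832.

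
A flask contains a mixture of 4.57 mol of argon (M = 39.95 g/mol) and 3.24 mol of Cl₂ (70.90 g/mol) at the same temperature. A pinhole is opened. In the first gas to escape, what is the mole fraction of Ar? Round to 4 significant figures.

Effusion rate of each component ∝ n_i/√M_i (partial pressure × 1/√M).
x_Ar(eff) = (n_Ar/√M_Ar) / (n_Ar/√M_Ar + n_Cl₂/√M_Cl₂)
= (4.57/√39.95) / (4.57/√39.95 + 3.24/√70.90) = 0.7230/(0.7230 + 0.3848) = 0.6527.

0.6527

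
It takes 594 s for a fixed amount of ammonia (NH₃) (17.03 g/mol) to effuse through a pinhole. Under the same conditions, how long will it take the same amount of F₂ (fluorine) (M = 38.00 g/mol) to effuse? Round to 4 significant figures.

887.3 s

By Graham's law, t_F₂/t_NH₃ = √(M_F₂/M_NH₃) = √(38.00/17.03) = √2.231 = 1.494.
So the time for F₂ is 594 × 1.494 = 887.3 s.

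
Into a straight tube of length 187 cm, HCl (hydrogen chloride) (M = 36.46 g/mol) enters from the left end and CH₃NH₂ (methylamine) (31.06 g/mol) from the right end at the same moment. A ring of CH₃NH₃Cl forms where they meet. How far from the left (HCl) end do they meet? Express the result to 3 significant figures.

The fronts meet when d_HCl + d_CH₃NH₂ = L with d_HCl/d_CH₃NH₂ = √(M_CH₃NH₂/M_HCl) (Graham's law). Here √(M_CH₃NH₂/M_HCl) = √(31.06/36.46) = 0.9230.
With d_HCl + d_CH₃NH₂ = 187 cm, d_CH₃NH₂ = 187/(1 + 0.9230) = 97.24 cm.
d_HCl = 187 − 97.24 = 89.8 cm.

89.8 cm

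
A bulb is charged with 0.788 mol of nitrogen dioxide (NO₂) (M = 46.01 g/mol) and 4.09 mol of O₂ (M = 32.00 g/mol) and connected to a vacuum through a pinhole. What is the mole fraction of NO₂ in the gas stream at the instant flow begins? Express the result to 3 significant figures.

Rate_i ∝ x_i/√M_i (Graham's law weighted by mole fraction), so the effusate composition follows n_i/√M_i.
Mole fraction of NO₂ in the effusate = (n_NO₂/√M_NO₂) / (n_NO₂/√M_NO₂ + n_O₂/√M_O₂)
= (0.788/√46.01) / (0.788/√46.01 + 4.09/√32.00) = 0.1162/(0.1162 + 0.7230) = 0.138.

0.138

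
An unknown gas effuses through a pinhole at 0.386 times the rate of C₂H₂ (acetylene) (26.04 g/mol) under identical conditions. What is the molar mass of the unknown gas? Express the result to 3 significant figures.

175 g/mol

Using Graham's law: rate_X/rate_C₂H₂ = √(M_C₂H₂/M_X).
0.386 = √(26.04/M_X)
M_X = 26.04 / 0.386² = 26.04 / 0.1490 = 175 g/mol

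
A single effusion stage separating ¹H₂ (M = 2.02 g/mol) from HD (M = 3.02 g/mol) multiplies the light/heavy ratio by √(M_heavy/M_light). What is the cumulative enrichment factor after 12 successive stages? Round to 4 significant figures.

11.17

Each stage multiplies the ratio by α = √(3.02/2.02), so after 12 stages the overall factor is α^12 = (3.02/2.02)^(12/2).
= 1.49505^6 = 11.17.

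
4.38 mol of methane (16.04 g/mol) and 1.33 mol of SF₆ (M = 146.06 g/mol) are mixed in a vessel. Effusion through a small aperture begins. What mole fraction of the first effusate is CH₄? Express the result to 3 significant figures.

0.909

Effusion rate of each component ∝ n_i/√M_i (partial pressure × 1/√M).
Mole fraction of CH₄ in the effusate = (n_CH₄/√M_CH₄) / (n_CH₄/√M_CH₄ + n_SF₆/√M_SF₆)
= (4.38/√16.04) / (4.38/√16.04 + 1.33/√146.06) = 1.094/(1.094 + 0.1100) = 0.909.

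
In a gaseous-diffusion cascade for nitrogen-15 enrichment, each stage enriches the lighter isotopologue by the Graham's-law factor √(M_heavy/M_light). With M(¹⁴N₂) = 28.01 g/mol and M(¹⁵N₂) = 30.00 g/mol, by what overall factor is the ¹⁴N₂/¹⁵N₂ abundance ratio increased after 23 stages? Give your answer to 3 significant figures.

The single-stage factor is √(M_heavy/M_light), so 23 stages give [√(30.00/28.01)]^23 = (30.00/28.01)^(23/2).
= 1.07105^(23/2) = 2.20.

2.20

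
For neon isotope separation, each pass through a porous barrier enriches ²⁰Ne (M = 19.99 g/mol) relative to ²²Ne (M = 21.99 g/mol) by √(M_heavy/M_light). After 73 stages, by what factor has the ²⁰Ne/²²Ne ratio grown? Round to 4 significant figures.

32.48

The single-stage factor is √(M_heavy/M_light), so 73 stages give [√(21.99/19.99)]^73 = (21.99/19.99)^(73/2).
= 1.10005^(73/2) = 32.48.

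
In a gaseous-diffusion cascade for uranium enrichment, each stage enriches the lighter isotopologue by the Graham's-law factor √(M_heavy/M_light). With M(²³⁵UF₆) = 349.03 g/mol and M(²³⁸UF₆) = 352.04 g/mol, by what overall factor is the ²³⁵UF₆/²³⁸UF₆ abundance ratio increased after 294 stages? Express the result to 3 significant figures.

Each stage multiplies the ratio by α = √(352.04/349.03), so after 294 stages the overall factor is α^294 = (352.04/349.03)^(294/2).
= 1.00862^147 = 3.53.

3.53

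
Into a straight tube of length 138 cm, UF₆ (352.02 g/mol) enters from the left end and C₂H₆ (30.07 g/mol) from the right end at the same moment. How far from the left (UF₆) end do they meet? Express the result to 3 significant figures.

Graham's law gives d_UF₆/d_C₂H₆ = rate_UF₆/rate_C₂H₆ = √(M_C₂H₆/M_UF₆) = √(30.07/352.02) = 0.2923.
With d_UF₆ + d_C₂H₆ = 138 cm, d_C₂H₆ = 138/(1 + 0.2923) = 106.8 cm.
d_UF₆ = 138 − 106.8 = 31.2 cm.

31.2 cm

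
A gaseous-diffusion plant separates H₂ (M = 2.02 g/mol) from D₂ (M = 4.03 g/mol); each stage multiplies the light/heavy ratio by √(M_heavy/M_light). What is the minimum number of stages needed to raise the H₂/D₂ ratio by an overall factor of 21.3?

Single-stage factor α = √(4.03/2.02), so ln α = ½ ln(1.99505) = 0.3453.
Need α^N ≥ 21.3 ⇒ N ≥ ln(21.3) / ln α = 3.059 / 0.3453 = 8.86.
Minimum whole number of stages: N = 9.

9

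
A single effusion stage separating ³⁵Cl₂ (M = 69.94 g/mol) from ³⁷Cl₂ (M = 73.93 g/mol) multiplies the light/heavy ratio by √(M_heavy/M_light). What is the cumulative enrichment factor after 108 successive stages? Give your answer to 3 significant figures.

Overall factor = α^108 with α = √(73.93/69.94), i.e. (73.93/69.94)^(108/2).
= 1.05705^54 = 20.0.

20.0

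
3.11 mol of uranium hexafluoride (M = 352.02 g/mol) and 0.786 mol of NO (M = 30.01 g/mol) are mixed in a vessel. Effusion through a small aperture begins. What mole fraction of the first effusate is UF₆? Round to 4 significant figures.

Effusion rate of each component ∝ n_i/√M_i (partial pressure × 1/√M).
Mole fraction of UF₆ in the effusate = (n_UF₆/√M_UF₆) / (n_UF₆/√M_UF₆ + n_NO/√M_NO)
= (3.11/√352.02) / (3.11/√352.02 + 0.786/√30.01) = 0.1658/(0.1658 + 0.1435) = 0.5360.

0.5360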